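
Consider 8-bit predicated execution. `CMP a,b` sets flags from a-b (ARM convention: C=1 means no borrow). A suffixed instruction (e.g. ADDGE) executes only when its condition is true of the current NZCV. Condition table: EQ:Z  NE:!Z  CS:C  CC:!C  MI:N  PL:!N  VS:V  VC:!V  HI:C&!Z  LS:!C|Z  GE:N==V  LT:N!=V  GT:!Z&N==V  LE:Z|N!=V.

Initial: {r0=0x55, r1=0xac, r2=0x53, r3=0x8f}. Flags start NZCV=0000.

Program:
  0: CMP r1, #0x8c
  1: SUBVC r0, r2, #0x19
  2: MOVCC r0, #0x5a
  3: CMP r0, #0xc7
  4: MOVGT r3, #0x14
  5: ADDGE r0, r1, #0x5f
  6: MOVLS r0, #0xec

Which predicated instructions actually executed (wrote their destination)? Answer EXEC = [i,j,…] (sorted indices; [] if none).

EXEC = [1,4,5,6]

[0] flags=0010 → (cmp)
[1] flags=0010 VC?T → r0=0x3a
[2] flags=0010 CC?F → skip
[3] flags=0000 → (cmp)
[4] flags=0000 GT?T → r3=0x14
[5] flags=0000 GE?T → r0=0x0b
[6] flags=0000 LS?T → r0=0xec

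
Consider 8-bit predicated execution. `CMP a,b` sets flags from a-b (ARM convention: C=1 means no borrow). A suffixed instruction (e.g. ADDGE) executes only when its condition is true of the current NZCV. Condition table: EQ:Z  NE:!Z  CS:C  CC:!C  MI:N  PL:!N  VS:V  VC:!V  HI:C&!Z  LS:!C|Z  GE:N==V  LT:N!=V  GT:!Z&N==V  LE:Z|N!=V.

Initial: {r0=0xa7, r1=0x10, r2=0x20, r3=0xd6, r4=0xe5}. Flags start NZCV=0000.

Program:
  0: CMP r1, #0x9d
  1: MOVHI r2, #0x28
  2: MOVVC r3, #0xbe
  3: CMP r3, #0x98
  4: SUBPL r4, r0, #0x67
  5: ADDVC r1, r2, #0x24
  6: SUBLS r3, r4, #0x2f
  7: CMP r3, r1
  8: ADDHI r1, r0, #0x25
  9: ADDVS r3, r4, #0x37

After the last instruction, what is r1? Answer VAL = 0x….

0: ✓ CMP  NZCV=0000
1: · MOVHI
2: ✓ MOVVC  r3←0xbe
3: ✓ CMP  NZCV=0010
4: ✓ SUBPL  r4←0x40
5: ✓ ADDVC  r1←0x44
6: · SUBLS
7: ✓ CMP  NZCV=0011
8: ✓ ADDHI  r1←0xcc
9: ✓ ADDVS  r3←0x77

VAL = 0xcc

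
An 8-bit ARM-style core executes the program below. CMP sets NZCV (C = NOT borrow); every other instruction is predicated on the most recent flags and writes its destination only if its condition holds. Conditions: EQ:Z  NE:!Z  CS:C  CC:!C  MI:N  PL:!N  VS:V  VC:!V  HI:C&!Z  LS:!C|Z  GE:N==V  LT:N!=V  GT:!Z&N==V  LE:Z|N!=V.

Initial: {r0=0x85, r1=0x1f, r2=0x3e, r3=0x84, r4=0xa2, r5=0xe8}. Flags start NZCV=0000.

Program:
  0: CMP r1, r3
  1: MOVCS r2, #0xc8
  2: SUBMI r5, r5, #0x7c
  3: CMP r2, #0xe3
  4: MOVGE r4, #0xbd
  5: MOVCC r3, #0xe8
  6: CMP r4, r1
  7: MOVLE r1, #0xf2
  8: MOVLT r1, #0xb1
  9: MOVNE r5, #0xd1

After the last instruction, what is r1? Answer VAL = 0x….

0: ✓ CMP  NZCV=1001
1: · MOVCS
2: ✓ SUBMI  r5←0x6c
3: ✓ CMP  NZCV=0000
4: ✓ MOVGE  r4←0xbd
5: ✓ MOVCC  r3←0xe8
6: ✓ CMP  NZCV=1010
7: ✓ MOVLE  r1←0xf2
8: ✓ MOVLT  r1←0xb1
9: ✓ MOVNE  r5←0xd1

VAL = 0xb1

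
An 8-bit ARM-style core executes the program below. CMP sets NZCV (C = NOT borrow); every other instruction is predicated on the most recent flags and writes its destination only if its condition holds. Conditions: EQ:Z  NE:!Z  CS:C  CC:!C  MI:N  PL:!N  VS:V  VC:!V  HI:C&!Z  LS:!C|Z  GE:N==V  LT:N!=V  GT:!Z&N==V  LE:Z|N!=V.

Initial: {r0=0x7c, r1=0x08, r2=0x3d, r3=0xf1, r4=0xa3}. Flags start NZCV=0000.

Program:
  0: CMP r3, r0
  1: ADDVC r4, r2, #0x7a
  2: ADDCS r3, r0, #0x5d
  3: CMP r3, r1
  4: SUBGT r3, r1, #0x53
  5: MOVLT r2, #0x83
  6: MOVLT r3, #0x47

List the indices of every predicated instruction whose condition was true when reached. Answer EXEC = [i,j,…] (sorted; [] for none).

EXEC = [2,5,6]

[0] flags=0011 → (cmp)
[1] flags=0011 VC?F → skip
[2] flags=0011 CS?T → r3=0xd9
[3] flags=1010 → (cmp)
[4] flags=1010 GT?F → skip
[5] flags=1010 LT?T → r2=0x83
[6] flags=1010 LT?T → r3=0x47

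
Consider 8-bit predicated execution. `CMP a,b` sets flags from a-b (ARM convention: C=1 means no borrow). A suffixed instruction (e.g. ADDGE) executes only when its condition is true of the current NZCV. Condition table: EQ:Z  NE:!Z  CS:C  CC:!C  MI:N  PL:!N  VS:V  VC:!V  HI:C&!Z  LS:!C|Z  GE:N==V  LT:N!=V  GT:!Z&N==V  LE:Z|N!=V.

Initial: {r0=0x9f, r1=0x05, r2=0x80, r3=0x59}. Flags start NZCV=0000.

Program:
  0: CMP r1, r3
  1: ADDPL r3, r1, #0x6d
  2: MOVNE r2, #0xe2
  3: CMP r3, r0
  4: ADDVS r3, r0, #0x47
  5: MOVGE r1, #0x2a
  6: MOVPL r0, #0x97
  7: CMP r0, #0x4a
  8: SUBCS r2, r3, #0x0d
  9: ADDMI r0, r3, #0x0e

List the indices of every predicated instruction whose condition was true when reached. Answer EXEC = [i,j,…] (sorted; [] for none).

[0] flags=1000 → (cmp)
[1] flags=1000 PL?F → skip
[2] flags=1000 NE?T → r2=0xe2
[3] flags=1001 → (cmp)
[4] flags=1001 VS?T → r3=0xe6
[5] flags=1001 GE?T → r1=0x2a
[6] flags=1001 PL?F → skip
[7] flags=0011 → (cmp)
[8] flags=0011 CS?T → r2=0xd9
[9] flags=0011 MI?F → skip

EXEC = [2,4,5,8]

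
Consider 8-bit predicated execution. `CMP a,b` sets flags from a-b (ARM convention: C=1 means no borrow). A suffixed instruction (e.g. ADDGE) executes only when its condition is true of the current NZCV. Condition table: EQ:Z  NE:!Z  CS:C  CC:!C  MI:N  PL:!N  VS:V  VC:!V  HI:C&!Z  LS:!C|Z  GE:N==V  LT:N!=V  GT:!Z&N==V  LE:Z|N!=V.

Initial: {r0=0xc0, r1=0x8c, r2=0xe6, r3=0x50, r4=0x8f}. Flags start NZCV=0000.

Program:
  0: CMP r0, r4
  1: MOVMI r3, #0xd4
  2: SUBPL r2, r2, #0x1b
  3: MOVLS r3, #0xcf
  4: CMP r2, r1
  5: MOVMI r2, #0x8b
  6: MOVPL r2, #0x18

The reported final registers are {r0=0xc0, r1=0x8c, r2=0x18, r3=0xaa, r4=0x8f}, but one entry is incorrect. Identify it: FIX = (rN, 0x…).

FIX = (r3, 0x50)

0: ✓ CMP  NZCV=0010
1: · MOVMI
2: ✓ SUBPL  r2←0xcb
3: · MOVLS
4: ✓ CMP  NZCV=0010
5: · MOVMI
6: ✓ MOVPL  r2←0x18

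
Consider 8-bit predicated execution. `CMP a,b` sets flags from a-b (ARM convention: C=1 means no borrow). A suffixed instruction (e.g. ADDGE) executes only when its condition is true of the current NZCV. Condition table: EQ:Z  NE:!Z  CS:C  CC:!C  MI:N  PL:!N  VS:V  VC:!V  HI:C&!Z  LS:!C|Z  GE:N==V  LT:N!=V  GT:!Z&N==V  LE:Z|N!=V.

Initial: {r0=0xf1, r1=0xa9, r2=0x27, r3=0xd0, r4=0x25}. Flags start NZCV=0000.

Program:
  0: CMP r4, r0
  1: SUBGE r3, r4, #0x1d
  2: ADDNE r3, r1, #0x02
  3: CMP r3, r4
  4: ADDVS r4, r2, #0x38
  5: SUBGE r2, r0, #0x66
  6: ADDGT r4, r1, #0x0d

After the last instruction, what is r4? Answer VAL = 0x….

VAL = 0x25

0: ✓ CMP  NZCV=0000
1: ✓ SUBGE  r3←0x08
2: ✓ ADDNE  r3←0xab
3: ✓ CMP  NZCV=1010
4: · ADDVS
5: · SUBGE
6: · ADDGT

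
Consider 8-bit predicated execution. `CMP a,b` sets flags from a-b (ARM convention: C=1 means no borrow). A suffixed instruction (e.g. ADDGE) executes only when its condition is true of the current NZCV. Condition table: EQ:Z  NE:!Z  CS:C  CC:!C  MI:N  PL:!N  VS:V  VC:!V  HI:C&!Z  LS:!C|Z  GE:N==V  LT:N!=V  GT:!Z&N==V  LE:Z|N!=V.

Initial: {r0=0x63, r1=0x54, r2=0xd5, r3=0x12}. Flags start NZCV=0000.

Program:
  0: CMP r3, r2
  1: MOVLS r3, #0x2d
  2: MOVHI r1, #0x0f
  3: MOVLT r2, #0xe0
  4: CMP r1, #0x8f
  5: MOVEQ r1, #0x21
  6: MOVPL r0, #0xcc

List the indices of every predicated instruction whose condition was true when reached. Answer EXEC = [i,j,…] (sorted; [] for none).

EXEC = [1]

[0] flags=0000 → (cmp)
[1] flags=0000 LS?T → r3=0x2d
[2] flags=0000 HI?F → skip
[3] flags=0000 LT?F → skip
[4] flags=1001 → (cmp)
[5] flags=1001 EQ?F → skip
[6] flags=1001 PL?F → skip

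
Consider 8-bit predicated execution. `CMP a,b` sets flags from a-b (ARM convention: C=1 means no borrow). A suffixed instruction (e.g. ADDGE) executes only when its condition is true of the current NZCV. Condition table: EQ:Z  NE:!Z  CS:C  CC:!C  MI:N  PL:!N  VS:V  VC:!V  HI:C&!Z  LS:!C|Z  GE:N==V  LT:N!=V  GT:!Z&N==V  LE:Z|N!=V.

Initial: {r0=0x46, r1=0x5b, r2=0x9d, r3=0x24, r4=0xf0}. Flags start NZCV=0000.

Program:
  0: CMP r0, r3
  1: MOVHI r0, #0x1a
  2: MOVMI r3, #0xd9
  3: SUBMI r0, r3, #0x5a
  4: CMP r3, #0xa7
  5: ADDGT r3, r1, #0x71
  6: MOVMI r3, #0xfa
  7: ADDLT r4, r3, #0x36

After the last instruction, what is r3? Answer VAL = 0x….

0: ✓ CMP  NZCV=0010
1: ✓ MOVHI  r0←0x1a
2: · MOVMI
3: · SUBMI
4: ✓ CMP  NZCV=0000
5: ✓ ADDGT  r3←0xcc
6: · MOVMI
7: · ADDLT

VAL = 0xcc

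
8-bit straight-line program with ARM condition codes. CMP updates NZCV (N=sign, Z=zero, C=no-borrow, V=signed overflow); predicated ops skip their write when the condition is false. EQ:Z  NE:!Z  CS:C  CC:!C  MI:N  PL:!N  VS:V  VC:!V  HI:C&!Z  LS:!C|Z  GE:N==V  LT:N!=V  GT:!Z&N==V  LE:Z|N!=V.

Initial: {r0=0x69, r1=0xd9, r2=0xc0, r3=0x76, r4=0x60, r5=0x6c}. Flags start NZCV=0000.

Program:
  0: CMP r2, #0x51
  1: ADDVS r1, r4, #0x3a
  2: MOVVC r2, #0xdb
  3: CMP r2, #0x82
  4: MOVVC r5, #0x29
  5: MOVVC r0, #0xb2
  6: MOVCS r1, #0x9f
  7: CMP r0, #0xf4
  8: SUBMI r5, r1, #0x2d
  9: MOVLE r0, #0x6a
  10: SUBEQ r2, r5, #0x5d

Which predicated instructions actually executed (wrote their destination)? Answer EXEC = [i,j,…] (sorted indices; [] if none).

EXEC = [1,4,5,6,8,9]

[0] flags=0011 → (cmp)
[1] flags=0011 VS?T → r1=0x9a
[2] flags=0011 VC?F → skip
[3] flags=0010 → (cmp)
[4] flags=0010 VC?T → r5=0x29
[5] flags=0010 VC?T → r0=0xb2
[6] flags=0010 CS?T → r1=0x9f
[7] flags=1000 → (cmp)
[8] flags=1000 MI?T → r5=0x72
[9] flags=1000 LE?T → r0=0x6a
[10] flags=1000 EQ?F → skip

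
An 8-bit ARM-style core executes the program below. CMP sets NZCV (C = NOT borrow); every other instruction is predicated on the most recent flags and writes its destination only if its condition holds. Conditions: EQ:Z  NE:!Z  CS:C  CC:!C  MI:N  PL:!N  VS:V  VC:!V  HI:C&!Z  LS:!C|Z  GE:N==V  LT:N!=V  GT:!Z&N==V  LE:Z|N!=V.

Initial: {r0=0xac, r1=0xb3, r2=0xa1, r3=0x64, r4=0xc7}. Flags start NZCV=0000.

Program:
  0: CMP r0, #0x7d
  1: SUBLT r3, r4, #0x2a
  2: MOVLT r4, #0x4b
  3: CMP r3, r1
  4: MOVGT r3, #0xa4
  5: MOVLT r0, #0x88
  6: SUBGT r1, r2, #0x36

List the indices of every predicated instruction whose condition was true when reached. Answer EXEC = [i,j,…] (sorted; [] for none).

EXEC = [1,2,5]

0: ✓ CMP  NZCV=0011
1: ✓ SUBLT  r3←0x9d
2: ✓ MOVLT  r4←0x4b
3: ✓ CMP  NZCV=1000
4: · MOVGT
5: ✓ MOVLT  r0←0x88
6: · SUBGT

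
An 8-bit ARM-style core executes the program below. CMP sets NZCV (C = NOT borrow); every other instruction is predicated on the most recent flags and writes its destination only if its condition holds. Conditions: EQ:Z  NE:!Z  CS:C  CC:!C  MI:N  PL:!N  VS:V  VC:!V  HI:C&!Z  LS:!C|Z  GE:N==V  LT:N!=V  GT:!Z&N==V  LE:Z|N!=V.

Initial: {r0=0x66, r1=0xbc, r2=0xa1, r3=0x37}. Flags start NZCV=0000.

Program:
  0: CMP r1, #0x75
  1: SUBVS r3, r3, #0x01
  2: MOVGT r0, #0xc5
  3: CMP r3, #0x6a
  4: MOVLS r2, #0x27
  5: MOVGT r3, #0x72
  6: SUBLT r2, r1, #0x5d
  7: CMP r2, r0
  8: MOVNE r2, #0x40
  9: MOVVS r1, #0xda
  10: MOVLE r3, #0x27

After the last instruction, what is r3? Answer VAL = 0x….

VAL = 0x27

0: ✓ CMP  NZCV=0011
1: ✓ SUBVS  r3←0x36
2: · MOVGT
3: ✓ CMP  NZCV=1000
4: ✓ MOVLS  r2←0x27
5: · MOVGT
6: ✓ SUBLT  r2←0x5f
7: ✓ CMP  NZCV=1000
8: ✓ MOVNE  r2←0x40
9: · MOVVS
10: ✓ MOVLE  r3←0x27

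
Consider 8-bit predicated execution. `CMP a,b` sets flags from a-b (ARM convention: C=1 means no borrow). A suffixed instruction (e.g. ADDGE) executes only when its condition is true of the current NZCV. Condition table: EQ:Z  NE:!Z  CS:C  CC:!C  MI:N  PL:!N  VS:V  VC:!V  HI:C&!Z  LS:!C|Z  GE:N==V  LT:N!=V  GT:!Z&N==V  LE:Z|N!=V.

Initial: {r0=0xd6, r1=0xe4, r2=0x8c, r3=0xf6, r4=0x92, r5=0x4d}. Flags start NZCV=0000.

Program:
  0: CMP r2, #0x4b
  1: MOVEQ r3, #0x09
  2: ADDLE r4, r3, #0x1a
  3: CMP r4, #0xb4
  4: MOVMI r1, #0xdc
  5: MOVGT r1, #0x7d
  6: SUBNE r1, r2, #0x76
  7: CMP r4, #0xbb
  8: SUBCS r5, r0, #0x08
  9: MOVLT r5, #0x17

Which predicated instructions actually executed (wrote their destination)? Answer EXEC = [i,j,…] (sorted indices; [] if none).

EXEC = [2,5,6]

0: ✓ CMP  NZCV=0011
1: · MOVEQ
2: ✓ ADDLE  r4←0x10
3: ✓ CMP  NZCV=0000
4: · MOVMI
5: ✓ MOVGT  r1←0x7d
6: ✓ SUBNE  r1←0x16
7: ✓ CMP  NZCV=0000
8: · SUBCS
9: · MOVLT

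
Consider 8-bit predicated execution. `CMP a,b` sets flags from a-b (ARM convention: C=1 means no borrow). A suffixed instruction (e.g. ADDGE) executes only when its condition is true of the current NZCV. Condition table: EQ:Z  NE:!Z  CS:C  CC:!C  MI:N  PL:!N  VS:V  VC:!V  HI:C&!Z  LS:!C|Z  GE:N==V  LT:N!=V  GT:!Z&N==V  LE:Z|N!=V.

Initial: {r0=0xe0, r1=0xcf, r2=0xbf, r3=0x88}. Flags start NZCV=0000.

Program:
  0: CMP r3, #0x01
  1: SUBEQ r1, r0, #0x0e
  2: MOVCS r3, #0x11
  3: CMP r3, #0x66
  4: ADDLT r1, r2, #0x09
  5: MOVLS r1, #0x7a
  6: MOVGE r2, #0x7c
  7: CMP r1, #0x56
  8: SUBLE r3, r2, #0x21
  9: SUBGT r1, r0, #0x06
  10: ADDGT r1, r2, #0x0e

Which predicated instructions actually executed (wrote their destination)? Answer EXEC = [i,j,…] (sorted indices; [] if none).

EXEC = [2,4,5,9,10]

[0] flags=1010 → (cmp)
[1] flags=1010 EQ?F → skip
[2] flags=1010 CS?T → r3=0x11
[3] flags=1000 → (cmp)
[4] flags=1000 LT?T → r1=0xc8
[5] flags=1000 LS?T → r1=0x7a
[6] flags=1000 GE?F → skip
[7] flags=0010 → (cmp)
[8] flags=0010 LE?F → skip
[9] flags=0010 GT?T → r1=0xda
[10] flags=0010 GT?T → r1=0xcd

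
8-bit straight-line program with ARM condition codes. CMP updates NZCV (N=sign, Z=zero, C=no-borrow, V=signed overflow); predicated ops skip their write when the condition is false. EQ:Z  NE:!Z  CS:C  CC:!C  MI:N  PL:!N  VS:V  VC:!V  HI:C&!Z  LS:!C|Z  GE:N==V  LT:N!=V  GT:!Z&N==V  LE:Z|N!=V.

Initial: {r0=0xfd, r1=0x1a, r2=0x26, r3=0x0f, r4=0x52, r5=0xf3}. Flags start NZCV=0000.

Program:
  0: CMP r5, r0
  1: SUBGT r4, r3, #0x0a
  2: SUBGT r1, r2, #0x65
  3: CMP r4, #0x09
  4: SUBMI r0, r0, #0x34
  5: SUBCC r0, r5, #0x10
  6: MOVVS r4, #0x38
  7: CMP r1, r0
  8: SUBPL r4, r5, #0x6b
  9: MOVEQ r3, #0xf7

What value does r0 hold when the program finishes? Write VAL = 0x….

0: ✓ CMP  NZCV=1000
1: · SUBGT
2: · SUBGT
3: ✓ CMP  NZCV=0010
4: · SUBMI
5: · SUBCC
6: · MOVVS
7: ✓ CMP  NZCV=0000
8: ✓ SUBPL  r4←0x88
9: · MOVEQ

VAL = 0xfd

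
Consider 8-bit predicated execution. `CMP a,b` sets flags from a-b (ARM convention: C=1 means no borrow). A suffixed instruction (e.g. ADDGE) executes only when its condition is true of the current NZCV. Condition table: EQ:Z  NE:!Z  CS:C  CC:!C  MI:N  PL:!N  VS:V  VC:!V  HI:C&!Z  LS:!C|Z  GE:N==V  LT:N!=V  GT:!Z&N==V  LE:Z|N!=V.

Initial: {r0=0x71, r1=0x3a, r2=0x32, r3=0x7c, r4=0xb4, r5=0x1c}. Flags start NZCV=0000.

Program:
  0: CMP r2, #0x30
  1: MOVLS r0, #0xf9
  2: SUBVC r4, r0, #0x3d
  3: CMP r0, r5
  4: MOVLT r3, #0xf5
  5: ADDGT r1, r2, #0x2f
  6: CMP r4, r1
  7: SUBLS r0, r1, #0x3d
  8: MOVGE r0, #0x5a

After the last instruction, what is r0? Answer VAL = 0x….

VAL = 0x24

0: ✓ CMP  NZCV=0010
1: · MOVLS
2: ✓ SUBVC  r4←0x34
3: ✓ CMP  NZCV=0010
4: · MOVLT
5: ✓ ADDGT  r1←0x61
6: ✓ CMP  NZCV=1000
7: ✓ SUBLS  r0←0x24
8: · MOVGE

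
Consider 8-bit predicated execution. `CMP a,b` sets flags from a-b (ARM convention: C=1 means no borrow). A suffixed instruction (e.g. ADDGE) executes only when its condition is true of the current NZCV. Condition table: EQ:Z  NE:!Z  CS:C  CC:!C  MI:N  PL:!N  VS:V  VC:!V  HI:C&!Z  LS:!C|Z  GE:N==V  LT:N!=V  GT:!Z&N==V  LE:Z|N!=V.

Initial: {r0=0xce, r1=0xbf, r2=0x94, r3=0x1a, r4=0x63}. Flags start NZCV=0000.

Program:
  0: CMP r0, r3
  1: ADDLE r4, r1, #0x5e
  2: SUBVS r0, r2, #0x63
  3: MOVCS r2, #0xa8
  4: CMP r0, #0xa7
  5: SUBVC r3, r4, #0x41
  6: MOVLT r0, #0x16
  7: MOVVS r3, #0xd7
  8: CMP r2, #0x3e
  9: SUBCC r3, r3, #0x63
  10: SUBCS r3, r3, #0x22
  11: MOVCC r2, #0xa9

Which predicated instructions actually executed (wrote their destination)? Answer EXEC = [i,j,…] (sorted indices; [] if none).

[0] flags=1010 → (cmp)
[1] flags=1010 LE?T → r4=0x1d
[2] flags=1010 VS?F → skip
[3] flags=1010 CS?T → r2=0xa8
[4] flags=0010 → (cmp)
[5] flags=0010 VC?T → r3=0xdc
[6] flags=0010 LT?F → skip
[7] flags=0010 VS?F → skip
[8] flags=0011 → (cmp)
[9] flags=0011 CC?F → skip
[10] flags=0011 CS?T → r3=0xba
[11] flags=0011 CC?F → skip

EXEC = [1,3,5,10]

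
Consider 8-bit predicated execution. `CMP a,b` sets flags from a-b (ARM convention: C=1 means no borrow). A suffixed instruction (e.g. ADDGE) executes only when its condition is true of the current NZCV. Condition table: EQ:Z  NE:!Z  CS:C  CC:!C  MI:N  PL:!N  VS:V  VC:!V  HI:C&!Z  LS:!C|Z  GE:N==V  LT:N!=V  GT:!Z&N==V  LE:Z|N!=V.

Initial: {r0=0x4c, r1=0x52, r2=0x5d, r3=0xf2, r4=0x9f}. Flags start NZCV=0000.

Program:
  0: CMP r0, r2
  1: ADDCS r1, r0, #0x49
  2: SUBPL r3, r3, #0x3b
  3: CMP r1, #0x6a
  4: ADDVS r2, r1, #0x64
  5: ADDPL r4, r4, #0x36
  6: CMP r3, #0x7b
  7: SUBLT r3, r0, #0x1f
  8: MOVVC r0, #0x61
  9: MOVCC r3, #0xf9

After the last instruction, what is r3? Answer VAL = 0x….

[0] flags=1000 → (cmp)
[1] flags=1000 CS?F → skip
[2] flags=1000 PL?F → skip
[3] flags=1000 → (cmp)
[4] flags=1000 VS?F → skip
[5] flags=1000 PL?F → skip
[6] flags=0011 → (cmp)
[7] flags=0011 LT?T → r3=0x2d
[8] flags=0011 VC?F → skip
[9] flags=0011 CC?F → skip

VAL = 0x2d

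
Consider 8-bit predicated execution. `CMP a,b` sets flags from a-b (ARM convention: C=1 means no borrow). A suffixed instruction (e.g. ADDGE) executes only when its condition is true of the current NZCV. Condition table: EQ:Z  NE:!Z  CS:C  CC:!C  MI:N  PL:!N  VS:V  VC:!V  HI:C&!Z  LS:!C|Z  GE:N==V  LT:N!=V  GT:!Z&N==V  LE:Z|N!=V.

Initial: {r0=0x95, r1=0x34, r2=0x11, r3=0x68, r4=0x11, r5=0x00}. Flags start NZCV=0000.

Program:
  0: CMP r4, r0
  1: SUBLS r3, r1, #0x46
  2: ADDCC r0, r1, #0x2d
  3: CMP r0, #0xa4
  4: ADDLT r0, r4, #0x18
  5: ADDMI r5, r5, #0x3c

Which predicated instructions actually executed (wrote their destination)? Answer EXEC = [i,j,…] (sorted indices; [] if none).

0: ✓ CMP  NZCV=0000
1: ✓ SUBLS  r3←0xee
2: ✓ ADDCC  r0←0x61
3: ✓ CMP  NZCV=1001
4: · ADDLT
5: ✓ ADDMI  r5←0x3c

EXEC = [1,2,5]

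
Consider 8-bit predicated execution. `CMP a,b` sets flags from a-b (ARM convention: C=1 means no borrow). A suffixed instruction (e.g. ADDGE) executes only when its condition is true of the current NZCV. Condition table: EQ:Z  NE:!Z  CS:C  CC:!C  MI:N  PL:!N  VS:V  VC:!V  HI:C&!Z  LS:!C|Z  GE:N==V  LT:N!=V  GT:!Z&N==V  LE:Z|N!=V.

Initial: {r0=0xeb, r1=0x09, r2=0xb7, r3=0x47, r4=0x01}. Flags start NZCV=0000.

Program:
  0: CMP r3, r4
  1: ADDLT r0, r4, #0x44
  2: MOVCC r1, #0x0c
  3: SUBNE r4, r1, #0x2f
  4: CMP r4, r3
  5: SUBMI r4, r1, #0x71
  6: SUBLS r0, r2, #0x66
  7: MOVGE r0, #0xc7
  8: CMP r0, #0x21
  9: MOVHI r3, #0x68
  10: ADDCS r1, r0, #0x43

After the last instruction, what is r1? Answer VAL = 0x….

0: ✓ CMP  NZCV=0010
1: · ADDLT
2: · MOVCC
3: ✓ SUBNE  r4←0xda
4: ✓ CMP  NZCV=1010
5: ✓ SUBMI  r4←0x98
6: · SUBLS
7: · MOVGE
8: ✓ CMP  NZCV=1010
9: ✓ MOVHI  r3←0x68
10: ✓ ADDCS  r1←0x2e

VAL = 0x2e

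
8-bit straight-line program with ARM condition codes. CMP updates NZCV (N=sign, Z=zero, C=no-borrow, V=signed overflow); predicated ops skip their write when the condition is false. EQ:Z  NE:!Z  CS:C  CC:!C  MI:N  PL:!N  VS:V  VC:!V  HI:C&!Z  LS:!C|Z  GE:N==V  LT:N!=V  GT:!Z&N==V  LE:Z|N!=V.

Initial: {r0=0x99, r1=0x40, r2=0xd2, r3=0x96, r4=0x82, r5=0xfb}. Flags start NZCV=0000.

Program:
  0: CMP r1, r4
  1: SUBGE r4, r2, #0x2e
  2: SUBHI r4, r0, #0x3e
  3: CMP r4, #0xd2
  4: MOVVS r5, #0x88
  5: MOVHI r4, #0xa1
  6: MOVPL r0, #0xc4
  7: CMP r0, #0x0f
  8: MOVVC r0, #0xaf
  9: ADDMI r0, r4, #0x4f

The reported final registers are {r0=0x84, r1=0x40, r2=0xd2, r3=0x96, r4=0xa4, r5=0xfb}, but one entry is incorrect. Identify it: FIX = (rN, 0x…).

FIX = (r0, 0xf3)

0: ✓ CMP  NZCV=1001
1: ✓ SUBGE  r4←0xa4
2: · SUBHI
3: ✓ CMP  NZCV=1000
4: · MOVVS
5: · MOVHI
6: · MOVPL
7: ✓ CMP  NZCV=1010
8: ✓ MOVVC  r0←0xaf
9: ✓ ADDMI  r0←0xf3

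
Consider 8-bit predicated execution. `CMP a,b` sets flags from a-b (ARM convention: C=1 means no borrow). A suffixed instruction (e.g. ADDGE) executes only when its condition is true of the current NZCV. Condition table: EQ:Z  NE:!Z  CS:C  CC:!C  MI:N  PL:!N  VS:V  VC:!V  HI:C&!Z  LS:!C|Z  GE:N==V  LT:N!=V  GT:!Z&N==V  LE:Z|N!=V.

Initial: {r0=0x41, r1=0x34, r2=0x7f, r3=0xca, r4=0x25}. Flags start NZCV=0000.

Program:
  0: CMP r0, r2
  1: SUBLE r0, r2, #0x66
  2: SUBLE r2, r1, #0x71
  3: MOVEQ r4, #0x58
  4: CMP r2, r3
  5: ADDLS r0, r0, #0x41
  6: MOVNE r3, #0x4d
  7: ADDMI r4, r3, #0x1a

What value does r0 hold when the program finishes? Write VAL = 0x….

VAL = 0x5a

0: ✓ CMP  NZCV=1000
1: ✓ SUBLE  r0←0x19
2: ✓ SUBLE  r2←0xc3
3: · MOVEQ
4: ✓ CMP  NZCV=1000
5: ✓ ADDLS  r0←0x5a
6: ✓ MOVNE  r3←0x4d
7: ✓ ADDMI  r4←0x67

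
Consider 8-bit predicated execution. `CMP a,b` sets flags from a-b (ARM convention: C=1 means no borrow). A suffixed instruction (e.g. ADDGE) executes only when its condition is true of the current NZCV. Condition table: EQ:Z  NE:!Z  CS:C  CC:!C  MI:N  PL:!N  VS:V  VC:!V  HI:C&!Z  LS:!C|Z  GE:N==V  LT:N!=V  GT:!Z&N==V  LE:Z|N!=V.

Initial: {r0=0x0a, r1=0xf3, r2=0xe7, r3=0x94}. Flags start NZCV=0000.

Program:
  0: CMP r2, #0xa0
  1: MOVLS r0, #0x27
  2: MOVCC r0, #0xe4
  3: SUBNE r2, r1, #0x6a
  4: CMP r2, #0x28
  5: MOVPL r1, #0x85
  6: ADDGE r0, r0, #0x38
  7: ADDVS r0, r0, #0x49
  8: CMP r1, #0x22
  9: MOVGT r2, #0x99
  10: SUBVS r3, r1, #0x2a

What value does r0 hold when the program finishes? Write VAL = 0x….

VAL = 0x53

[0] flags=0010 → (cmp)
[1] flags=0010 LS?F → skip
[2] flags=0010 CC?F → skip
[3] flags=0010 NE?T → r2=0x89
[4] flags=0011 → (cmp)
[5] flags=0011 PL?T → r1=0x85
[6] flags=0011 GE?F → skip
[7] flags=0011 VS?T → r0=0x53
[8] flags=0011 → (cmp)
[9] flags=0011 GT?F → skip
[10] flags=0011 VS?T → r3=0x5b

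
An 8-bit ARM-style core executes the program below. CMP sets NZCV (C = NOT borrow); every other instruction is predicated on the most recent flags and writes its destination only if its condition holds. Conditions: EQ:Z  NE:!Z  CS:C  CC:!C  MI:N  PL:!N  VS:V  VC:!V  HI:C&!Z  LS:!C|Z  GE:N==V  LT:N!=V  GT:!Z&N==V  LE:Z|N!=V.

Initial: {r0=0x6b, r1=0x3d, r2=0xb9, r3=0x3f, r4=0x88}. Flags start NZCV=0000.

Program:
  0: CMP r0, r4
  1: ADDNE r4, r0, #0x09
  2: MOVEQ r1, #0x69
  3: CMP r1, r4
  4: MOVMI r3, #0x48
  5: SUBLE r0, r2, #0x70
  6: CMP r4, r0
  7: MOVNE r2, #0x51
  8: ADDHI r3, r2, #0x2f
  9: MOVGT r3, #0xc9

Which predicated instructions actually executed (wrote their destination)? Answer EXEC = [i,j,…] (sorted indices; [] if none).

[0] flags=1001 → (cmp)
[1] flags=1001 NE?T → r4=0x74
[2] flags=1001 EQ?F → skip
[3] flags=1000 → (cmp)
[4] flags=1000 MI?T → r3=0x48
[5] flags=1000 LE?T → r0=0x49
[6] flags=0010 → (cmp)
[7] flags=0010 NE?T → r2=0x51
[8] flags=0010 HI?T → r3=0x80
[9] flags=0010 GT?T → r3=0xc9

EXEC = [1,4,5,7,8,9]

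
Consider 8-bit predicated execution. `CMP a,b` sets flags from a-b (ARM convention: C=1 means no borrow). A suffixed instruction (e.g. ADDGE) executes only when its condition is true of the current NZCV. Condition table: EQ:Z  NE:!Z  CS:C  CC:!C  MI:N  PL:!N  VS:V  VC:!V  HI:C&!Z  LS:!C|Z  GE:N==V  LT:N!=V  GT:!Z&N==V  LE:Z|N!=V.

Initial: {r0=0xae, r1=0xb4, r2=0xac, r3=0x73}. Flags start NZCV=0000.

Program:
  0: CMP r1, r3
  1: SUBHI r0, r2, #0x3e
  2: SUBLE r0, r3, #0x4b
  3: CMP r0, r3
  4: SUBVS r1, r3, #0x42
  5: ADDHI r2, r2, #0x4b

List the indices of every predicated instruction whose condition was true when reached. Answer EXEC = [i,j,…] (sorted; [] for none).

0: ✓ CMP  NZCV=0011
1: ✓ SUBHI  r0←0x6e
2: ✓ SUBLE  r0←0x28
3: ✓ CMP  NZCV=1000
4: · SUBVS
5: · ADDHI

EXEC = [1,2]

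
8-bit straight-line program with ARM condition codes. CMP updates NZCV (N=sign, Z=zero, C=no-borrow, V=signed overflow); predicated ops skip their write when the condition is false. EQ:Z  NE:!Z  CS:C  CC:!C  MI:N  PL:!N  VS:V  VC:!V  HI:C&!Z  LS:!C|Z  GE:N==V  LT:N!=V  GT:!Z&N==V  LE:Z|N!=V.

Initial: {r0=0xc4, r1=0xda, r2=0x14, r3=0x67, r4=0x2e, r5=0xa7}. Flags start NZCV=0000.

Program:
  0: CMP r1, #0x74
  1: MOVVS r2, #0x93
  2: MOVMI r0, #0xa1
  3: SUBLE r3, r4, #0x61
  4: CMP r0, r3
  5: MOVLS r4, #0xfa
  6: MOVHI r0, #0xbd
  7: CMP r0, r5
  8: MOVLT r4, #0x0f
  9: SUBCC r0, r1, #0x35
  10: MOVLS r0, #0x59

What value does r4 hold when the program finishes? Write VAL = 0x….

VAL = 0xfa

0: ✓ CMP  NZCV=0011
1: ✓ MOVVS  r2←0x93
2: · MOVMI
3: ✓ SUBLE  r3←0xcd
4: ✓ CMP  NZCV=1000
5: ✓ MOVLS  r4←0xfa
6: · MOVHI
7: ✓ CMP  NZCV=0010
8: · MOVLT
9: · SUBCC
10: · MOVLS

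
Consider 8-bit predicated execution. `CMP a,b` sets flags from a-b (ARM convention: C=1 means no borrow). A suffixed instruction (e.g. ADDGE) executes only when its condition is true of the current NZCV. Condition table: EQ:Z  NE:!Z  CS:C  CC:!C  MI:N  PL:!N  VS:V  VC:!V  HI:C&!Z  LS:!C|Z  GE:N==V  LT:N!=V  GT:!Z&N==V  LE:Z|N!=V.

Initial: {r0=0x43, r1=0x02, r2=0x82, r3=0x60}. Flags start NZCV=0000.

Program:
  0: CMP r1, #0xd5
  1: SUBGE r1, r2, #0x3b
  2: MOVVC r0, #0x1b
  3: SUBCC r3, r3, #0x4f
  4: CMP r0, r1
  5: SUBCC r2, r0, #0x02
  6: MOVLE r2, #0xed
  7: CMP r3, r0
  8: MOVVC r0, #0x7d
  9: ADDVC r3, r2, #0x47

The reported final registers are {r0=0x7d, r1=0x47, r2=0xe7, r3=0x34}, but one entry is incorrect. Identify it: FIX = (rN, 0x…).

FIX = (r2, 0xed)

0: ✓ CMP  NZCV=0000
1: ✓ SUBGE  r1←0x47
2: ✓ MOVVC  r0←0x1b
3: ✓ SUBCC  r3←0x11
4: ✓ CMP  NZCV=1000
5: ✓ SUBCC  r2←0x19
6: ✓ MOVLE  r2←0xed
7: ✓ CMP  NZCV=1000
8: ✓ MOVVC  r0←0x7d
9: ✓ ADDVC  r3←0x34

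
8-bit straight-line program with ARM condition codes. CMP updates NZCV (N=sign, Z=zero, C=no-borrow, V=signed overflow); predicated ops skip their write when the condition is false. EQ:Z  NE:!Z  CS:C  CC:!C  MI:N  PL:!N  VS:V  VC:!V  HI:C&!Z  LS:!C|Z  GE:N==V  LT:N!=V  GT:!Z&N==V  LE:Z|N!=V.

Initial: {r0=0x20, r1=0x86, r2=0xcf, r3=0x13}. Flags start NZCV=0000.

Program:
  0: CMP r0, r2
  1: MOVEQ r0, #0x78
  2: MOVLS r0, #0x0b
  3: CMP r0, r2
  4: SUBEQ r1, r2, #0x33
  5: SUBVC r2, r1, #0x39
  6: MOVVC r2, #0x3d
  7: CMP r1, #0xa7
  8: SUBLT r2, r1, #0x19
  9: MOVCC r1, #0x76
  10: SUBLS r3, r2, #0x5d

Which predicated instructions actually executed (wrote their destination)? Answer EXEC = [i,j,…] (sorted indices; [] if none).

EXEC = [2,5,6,8,9,10]

0: ✓ CMP  NZCV=0000
1: · MOVEQ
2: ✓ MOVLS  r0←0x0b
3: ✓ CMP  NZCV=0000
4: · SUBEQ
5: ✓ SUBVC  r2←0x4d
6: ✓ MOVVC  r2←0x3d
7: ✓ CMP  NZCV=1000
8: ✓ SUBLT  r2←0x6d
9: ✓ MOVCC  r1←0x76
10: ✓ SUBLS  r3←0x10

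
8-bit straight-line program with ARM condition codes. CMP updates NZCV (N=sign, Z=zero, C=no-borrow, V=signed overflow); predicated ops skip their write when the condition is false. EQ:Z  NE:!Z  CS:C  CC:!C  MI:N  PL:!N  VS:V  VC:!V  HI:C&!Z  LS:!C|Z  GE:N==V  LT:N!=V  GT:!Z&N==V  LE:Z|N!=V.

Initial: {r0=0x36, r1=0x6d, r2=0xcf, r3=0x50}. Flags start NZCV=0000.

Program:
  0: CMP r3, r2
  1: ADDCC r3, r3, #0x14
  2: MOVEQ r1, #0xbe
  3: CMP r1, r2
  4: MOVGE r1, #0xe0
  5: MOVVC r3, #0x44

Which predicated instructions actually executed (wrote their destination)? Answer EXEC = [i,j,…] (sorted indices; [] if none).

0: ✓ CMP  NZCV=1001
1: ✓ ADDCC  r3←0x64
2: · MOVEQ
3: ✓ CMP  NZCV=1001
4: ✓ MOVGE  r1←0xe0
5: · MOVVC

EXEC = [1,4]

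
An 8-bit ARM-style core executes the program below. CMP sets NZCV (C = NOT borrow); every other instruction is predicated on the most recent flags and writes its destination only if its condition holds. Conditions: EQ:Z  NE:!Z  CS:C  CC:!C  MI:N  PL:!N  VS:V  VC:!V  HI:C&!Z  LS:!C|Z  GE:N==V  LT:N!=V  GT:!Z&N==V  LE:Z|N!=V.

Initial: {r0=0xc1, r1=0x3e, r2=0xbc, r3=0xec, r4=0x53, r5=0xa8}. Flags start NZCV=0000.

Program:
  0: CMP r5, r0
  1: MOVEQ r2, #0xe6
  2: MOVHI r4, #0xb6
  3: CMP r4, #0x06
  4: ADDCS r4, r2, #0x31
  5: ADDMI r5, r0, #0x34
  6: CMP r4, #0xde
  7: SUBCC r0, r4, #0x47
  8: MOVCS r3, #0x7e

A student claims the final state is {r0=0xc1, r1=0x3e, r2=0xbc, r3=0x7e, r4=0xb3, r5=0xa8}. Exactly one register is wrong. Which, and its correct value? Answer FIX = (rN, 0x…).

0: ✓ CMP  NZCV=1000
1: · MOVEQ
2: · MOVHI
3: ✓ CMP  NZCV=0010
4: ✓ ADDCS  r4←0xed
5: · ADDMI
6: ✓ CMP  NZCV=0010
7: · SUBCC
8: ✓ MOVCS  r3←0x7e

FIX = (r4, 0xed)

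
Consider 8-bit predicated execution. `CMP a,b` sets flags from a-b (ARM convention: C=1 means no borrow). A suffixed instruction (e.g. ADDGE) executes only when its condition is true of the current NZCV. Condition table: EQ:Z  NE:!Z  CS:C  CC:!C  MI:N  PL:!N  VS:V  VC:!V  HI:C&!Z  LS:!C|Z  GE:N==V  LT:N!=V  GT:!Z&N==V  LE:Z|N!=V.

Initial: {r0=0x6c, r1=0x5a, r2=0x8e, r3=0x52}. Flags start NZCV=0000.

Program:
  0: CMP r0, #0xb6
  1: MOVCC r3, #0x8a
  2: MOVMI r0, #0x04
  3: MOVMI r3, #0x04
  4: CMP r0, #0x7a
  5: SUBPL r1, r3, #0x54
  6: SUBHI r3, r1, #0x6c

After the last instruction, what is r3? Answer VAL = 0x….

VAL = 0x04

[0] flags=1001 → (cmp)
[1] flags=1001 CC?T → r3=0x8a
[2] flags=1001 MI?T → r0=0x04
[3] flags=1001 MI?T → r3=0x04
[4] flags=1000 → (cmp)
[5] flags=1000 PL?F → skip
[6] flags=1000 HI?F → skip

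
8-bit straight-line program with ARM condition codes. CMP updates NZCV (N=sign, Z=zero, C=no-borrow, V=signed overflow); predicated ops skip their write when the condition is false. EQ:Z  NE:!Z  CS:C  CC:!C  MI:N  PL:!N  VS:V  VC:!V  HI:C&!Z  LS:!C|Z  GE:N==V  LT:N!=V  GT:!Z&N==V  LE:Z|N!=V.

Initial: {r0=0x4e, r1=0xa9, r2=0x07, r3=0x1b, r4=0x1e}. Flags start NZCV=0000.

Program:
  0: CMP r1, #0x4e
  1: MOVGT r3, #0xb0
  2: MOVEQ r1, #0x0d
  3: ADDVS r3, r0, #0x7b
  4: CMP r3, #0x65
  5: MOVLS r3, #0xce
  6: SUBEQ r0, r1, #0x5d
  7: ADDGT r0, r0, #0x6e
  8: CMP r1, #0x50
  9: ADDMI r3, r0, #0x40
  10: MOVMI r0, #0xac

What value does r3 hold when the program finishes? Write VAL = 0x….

VAL = 0xc9

[0] flags=0011 → (cmp)
[1] flags=0011 GT?F → skip
[2] flags=0011 EQ?F → skip
[3] flags=0011 VS?T → r3=0xc9
[4] flags=0011 → (cmp)
[5] flags=0011 LS?F → skip
[6] flags=0011 EQ?F → skip
[7] flags=0011 GT?F → skip
[8] flags=0011 → (cmp)
[9] flags=0011 MI?F → skip
[10] flags=0011 MI?F → skip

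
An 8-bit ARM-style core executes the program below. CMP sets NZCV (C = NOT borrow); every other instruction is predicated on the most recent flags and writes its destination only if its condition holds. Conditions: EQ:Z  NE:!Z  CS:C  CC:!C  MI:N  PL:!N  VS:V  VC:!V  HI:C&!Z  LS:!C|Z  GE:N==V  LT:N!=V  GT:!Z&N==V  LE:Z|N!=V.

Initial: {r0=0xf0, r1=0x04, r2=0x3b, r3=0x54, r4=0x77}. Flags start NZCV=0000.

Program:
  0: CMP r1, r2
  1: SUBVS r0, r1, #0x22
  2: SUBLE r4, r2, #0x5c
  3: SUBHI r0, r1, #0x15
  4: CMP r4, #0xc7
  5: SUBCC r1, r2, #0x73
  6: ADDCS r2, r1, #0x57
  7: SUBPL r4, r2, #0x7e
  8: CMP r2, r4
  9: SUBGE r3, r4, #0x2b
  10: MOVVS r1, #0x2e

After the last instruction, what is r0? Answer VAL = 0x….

[0] flags=1000 → (cmp)
[1] flags=1000 VS?F → skip
[2] flags=1000 LE?T → r4=0xdf
[3] flags=1000 HI?F → skip
[4] flags=0010 → (cmp)
[5] flags=0010 CC?F → skip
[6] flags=0010 CS?T → r2=0x5b
[7] flags=0010 PL?T → r4=0xdd
[8] flags=0000 → (cmp)
[9] flags=0000 GE?T → r3=0xb2
[10] flags=0000 VS?F → skip

VAL = 0xf0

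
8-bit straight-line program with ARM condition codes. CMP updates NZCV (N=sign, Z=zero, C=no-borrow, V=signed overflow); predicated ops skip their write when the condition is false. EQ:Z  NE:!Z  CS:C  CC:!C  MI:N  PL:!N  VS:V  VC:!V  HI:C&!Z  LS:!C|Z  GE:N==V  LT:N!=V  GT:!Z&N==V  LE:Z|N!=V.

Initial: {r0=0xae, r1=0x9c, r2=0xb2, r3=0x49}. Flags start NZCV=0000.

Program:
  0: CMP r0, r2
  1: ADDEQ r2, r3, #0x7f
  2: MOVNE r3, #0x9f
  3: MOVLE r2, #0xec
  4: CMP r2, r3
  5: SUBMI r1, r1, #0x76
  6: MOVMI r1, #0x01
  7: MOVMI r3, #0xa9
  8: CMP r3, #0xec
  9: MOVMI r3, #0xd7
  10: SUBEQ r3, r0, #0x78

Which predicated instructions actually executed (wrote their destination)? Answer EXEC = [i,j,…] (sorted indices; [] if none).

0: ✓ CMP  NZCV=1000
1: · ADDEQ
2: ✓ MOVNE  r3←0x9f
3: ✓ MOVLE  r2←0xec
4: ✓ CMP  NZCV=0010
5: · SUBMI
6: · MOVMI
7: · MOVMI
8: ✓ CMP  NZCV=1000
9: ✓ MOVMI  r3←0xd7
10: · SUBEQ

EXEC = [2,3,9]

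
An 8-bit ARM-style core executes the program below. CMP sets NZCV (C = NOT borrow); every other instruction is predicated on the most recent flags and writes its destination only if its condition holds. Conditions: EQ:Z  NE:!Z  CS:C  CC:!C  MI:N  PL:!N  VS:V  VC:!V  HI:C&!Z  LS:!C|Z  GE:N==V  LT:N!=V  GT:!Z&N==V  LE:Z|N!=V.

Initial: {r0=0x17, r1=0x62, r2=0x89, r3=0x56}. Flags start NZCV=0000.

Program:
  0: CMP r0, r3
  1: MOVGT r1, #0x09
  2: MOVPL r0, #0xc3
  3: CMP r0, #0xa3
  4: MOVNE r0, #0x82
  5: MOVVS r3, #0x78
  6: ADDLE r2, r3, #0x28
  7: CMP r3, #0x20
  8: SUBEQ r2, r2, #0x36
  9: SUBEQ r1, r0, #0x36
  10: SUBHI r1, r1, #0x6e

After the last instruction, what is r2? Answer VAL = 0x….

[0] flags=1000 → (cmp)
[1] flags=1000 GT?F → skip
[2] flags=1000 PL?F → skip
[3] flags=0000 → (cmp)
[4] flags=0000 NE?T → r0=0x82
[5] flags=0000 VS?F → skip
[6] flags=0000 LE?F → skip
[7] flags=0010 → (cmp)
[8] flags=0010 EQ?F → skip
[9] flags=0010 EQ?F → skip
[10] flags=0010 HI?T → r1=0xf4

VAL = 0x89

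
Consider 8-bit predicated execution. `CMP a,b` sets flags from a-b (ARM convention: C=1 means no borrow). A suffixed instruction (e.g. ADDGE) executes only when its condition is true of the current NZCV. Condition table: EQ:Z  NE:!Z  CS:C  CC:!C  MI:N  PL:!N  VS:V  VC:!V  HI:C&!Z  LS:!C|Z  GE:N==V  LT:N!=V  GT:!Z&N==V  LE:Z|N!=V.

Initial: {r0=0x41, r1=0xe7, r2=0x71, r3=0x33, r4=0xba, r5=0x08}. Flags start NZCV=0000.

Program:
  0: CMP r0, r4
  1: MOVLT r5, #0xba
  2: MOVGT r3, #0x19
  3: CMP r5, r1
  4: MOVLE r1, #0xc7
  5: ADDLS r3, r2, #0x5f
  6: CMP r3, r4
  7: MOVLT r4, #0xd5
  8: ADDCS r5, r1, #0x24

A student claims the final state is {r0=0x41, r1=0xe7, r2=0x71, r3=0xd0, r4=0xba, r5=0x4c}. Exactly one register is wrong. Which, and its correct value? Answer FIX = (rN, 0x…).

FIX = (r5, 0x0b)

0: ✓ CMP  NZCV=1001
1: · MOVLT
2: ✓ MOVGT  r3←0x19
3: ✓ CMP  NZCV=0000
4: · MOVLE
5: ✓ ADDLS  r3←0xd0
6: ✓ CMP  NZCV=0010
7: · MOVLT
8: ✓ ADDCS  r5←0x0b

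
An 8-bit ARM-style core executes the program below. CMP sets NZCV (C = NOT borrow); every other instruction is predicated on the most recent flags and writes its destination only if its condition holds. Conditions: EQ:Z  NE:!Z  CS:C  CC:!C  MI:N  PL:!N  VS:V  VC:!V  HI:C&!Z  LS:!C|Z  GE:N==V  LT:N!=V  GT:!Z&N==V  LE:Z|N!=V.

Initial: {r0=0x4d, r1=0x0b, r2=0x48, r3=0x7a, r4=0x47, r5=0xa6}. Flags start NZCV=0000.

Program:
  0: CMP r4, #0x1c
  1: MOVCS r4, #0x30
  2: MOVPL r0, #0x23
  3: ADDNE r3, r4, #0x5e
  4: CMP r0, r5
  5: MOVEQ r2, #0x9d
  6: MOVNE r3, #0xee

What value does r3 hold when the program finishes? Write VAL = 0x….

[0] flags=0010 → (cmp)
[1] flags=0010 CS?T → r4=0x30
[2] flags=0010 PL?T → r0=0x23
[3] flags=0010 NE?T → r3=0x8e
[4] flags=0000 → (cmp)
[5] flags=0000 EQ?F → skip
[6] flags=0000 NE?T → r3=0xee

VAL = 0xee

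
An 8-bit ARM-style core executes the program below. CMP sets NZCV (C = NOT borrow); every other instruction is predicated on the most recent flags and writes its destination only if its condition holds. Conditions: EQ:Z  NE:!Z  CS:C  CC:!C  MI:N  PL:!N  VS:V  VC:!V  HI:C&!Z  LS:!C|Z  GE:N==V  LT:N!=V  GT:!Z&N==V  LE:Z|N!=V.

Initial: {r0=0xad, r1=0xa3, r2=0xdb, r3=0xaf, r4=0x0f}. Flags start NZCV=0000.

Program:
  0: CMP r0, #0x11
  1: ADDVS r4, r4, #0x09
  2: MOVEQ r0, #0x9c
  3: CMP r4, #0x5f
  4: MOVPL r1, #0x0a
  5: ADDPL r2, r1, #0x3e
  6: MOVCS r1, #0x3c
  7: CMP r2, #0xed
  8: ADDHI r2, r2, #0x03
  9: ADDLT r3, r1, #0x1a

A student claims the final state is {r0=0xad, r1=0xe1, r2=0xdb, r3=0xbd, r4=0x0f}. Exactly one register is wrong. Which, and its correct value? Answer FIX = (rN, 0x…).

FIX = (r1, 0xa3)

[0] flags=1010 → (cmp)
[1] flags=1010 VS?F → skip
[2] flags=1010 EQ?F → skip
[3] flags=1000 → (cmp)
[4] flags=1000 PL?F → skip
[5] flags=1000 PL?F → skip
[6] flags=1000 CS?F → skip
[7] flags=1000 → (cmp)
[8] flags=1000 HI?F → skip
[9] flags=1000 LT?T → r3=0xbd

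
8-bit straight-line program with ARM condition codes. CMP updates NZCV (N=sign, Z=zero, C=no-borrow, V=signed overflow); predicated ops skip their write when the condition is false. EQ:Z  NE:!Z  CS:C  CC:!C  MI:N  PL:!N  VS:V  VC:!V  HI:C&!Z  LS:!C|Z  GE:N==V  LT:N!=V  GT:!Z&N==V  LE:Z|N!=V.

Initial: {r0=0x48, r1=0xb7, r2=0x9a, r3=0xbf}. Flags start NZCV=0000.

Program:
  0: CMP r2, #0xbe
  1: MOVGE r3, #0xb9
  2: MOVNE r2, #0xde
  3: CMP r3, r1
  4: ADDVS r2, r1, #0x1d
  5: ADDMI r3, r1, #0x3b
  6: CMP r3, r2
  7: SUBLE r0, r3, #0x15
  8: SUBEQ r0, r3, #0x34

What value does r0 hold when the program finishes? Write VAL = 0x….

VAL = 0xaa

[0] flags=1000 → (cmp)
[1] flags=1000 GE?F → skip
[2] flags=1000 NE?T → r2=0xde
[3] flags=0010 → (cmp)
[4] flags=0010 VS?F → skip
[5] flags=0010 MI?F → skip
[6] flags=1000 → (cmp)
[7] flags=1000 LE?T → r0=0xaa
[8] flags=1000 EQ?F → skip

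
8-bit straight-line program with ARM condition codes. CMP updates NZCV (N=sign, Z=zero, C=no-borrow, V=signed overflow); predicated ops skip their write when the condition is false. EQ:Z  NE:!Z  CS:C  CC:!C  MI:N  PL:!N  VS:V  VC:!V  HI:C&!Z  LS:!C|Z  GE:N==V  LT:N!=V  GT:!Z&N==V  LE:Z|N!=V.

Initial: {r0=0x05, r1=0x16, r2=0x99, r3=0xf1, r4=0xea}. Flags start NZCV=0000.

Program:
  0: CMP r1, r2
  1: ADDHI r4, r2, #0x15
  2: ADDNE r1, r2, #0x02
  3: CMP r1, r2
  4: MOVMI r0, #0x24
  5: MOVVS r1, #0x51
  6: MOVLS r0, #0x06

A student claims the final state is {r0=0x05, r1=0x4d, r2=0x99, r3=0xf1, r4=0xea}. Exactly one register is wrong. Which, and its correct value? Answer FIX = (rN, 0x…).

[0] flags=0000 → (cmp)
[1] flags=0000 HI?F → skip
[2] flags=0000 NE?T → r1=0x9b
[3] flags=0010 → (cmp)
[4] flags=0010 MI?F → skip
[5] flags=0010 VS?F → skip
[6] flags=0010 LS?F → skip

FIX = (r1, 0x9b)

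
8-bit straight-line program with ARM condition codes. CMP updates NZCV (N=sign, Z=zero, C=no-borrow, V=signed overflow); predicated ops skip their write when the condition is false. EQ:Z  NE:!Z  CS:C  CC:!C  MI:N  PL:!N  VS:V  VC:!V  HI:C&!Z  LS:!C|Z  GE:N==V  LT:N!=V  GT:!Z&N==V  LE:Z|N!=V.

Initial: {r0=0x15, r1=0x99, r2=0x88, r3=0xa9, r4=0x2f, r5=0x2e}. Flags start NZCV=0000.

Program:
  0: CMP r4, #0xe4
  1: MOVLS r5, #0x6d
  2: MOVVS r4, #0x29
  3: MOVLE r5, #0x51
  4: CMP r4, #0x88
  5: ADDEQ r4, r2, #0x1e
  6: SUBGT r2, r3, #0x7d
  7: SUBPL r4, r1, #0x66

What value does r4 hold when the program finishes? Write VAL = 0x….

0: ✓ CMP  NZCV=0000
1: ✓ MOVLS  r5←0x6d
2: · MOVVS
3: · MOVLE
4: ✓ CMP  NZCV=1001
5: · ADDEQ
6: ✓ SUBGT  r2←0x2c
7: · SUBPL

VAL = 0x2f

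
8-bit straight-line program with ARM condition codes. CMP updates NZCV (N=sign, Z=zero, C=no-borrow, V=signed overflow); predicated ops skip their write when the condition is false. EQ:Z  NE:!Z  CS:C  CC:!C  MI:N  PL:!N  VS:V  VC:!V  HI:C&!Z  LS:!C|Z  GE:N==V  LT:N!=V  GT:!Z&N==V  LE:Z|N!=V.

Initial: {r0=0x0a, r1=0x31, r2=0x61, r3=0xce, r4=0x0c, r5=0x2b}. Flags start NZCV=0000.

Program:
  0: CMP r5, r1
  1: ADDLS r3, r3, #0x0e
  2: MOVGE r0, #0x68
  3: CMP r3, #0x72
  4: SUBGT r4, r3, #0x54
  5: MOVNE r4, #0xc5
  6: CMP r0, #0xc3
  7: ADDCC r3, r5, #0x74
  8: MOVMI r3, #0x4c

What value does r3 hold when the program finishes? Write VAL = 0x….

[0] flags=1000 → (cmp)
[1] flags=1000 LS?T → r3=0xdc
[2] flags=1000 GE?F → skip
[3] flags=0011 → (cmp)
[4] flags=0011 GT?F → skip
[5] flags=0011 NE?T → r4=0xc5
[6] flags=0000 → (cmp)
[7] flags=0000 CC?T → r3=0x9f
[8] flags=0000 MI?F → skip

VAL = 0x9f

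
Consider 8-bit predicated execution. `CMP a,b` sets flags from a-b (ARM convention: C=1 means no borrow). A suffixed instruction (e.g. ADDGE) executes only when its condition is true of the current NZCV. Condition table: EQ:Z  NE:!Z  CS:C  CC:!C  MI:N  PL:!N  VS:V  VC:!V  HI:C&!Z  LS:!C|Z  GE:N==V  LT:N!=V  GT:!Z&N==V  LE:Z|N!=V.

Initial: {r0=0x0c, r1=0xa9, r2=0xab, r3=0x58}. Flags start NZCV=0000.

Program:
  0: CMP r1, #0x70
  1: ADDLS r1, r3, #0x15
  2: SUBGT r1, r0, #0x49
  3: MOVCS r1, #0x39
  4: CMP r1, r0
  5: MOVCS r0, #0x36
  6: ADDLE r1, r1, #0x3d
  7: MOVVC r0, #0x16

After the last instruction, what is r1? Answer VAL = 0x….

VAL = 0x39

0: ✓ CMP  NZCV=0011
1: · ADDLS
2: · SUBGT
3: ✓ MOVCS  r1←0x39
4: ✓ CMP  NZCV=0010
5: ✓ MOVCS  r0←0x36
6: · ADDLE
7: ✓ MOVVC  r0←0x16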